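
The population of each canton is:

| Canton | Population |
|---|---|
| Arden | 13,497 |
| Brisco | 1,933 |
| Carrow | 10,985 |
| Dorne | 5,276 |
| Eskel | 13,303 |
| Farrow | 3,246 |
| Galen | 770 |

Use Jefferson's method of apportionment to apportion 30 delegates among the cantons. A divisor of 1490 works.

With modified divisor 1490: modified quotas Arden 9.058, Brisco 1.297, Carrow 7.372, Dorne 3.541, Eskel 8.928, Farrow 2.179, Galen 0.517.
Rounding down: Arden 9, Brisco 1, Carrow 7, Dorne 3, Eskel 8, Farrow 2, Galen 0 (total 30).

Arden: 9, Brisco: 1, Carrow: 7, Dorne: 3, Eskel: 8, Farrow: 2, Galen: 0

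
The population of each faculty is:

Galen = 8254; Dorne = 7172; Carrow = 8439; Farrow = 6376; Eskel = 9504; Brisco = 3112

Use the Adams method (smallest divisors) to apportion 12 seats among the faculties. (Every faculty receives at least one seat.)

Standard divisor 42857/12 ≈ 3571.417; standard quotas: Galen 2.311, Dorne 2.008, Carrow 2.363, Farrow 1.785, Eskel 2.661, Brisco 0.871.
Rounding up gives 3, 3, 3, 2, 3, 1 = 15 seats, so the divisor must be adjusted.
With modified divisor 4500: modified quotas Galen 1.834, Dorne 1.594, Carrow 1.875, Farrow 1.417, Eskel 2.112, Brisco 0.692.
Rounding up: Galen 2, Dorne 2, Carrow 2, Farrow 2, Eskel 3, Brisco 1 (total 12).

Galen: 2; Dorne: 2; Carrow: 2; Farrow: 2; Eskel: 3; Brisco: 1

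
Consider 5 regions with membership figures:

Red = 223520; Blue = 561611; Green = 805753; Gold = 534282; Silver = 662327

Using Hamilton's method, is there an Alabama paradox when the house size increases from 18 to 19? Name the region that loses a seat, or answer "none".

At 18 seats: Red 1, Blue 4, Green 5, Gold 4, Silver 4.
At 19 seats: Red 2, Blue 4, Green 5, Gold 4, Silver 4.
No region's allocation decreased.

none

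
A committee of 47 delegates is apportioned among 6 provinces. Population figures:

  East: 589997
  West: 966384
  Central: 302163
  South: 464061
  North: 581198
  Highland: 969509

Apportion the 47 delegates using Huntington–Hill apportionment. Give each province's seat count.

East 7, West 11, Central 4, South 6, North 7, Highland 12

With divisor 84249: modified quotas East 7.003, West 11.471, Central 3.587, South 5.508, North 6.899, Highland 11.508.
Geometric-mean thresholds: East √(7·8)=7.483, West √(11·12)=11.489, Central √(3·4)=3.464, South √(5·6)=5.477, North √(6·7)=6.481, Highland √(11·12)=11.489.
Each quota rounded against its threshold gives East 7, West 11, Central 4, South 6, North 7, Highland 12 (total 47).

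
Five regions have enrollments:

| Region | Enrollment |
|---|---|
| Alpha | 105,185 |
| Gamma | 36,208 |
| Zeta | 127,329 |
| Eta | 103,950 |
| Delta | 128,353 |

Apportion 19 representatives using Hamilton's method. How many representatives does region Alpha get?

The standard divisor is 501025/19 ≈ 26369.737.
Standard quotas: Alpha 3.9889, Gamma 1.3731, Zeta 4.8286, Eta 3.9420, Delta 4.8674.
Lower quotas: Alpha 3, Gamma 1, Zeta 4, Eta 3, Delta 4 (sum 15, leaving 4 seats).
Remainders in descending order: Alpha 0.9889, Eta 0.9420, Delta 0.8674, Zeta 0.8286, Gamma 0.3731.
Largest remainders: Alpha, Eta, Delta, Zeta receive the extra seats.
Alpha receives 4.

4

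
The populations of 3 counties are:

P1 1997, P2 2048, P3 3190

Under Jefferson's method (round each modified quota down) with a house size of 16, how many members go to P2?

5

Standard divisor 7235/16 ≈ 452.188; standard quotas: P1 4.416, P2 4.529, P3 7.055.
Rounding down gives 4, 4, 7 = 15 seats, so the divisor must be adjusted.
With modified divisor 404: modified quotas P1 4.943, P2 5.069, P3 7.896.
Rounding down: P1 4, P2 5, P3 7 (total 16).
P2 receives 5.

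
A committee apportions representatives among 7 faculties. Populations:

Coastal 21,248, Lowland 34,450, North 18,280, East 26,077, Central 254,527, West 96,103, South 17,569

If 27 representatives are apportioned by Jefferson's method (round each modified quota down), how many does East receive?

Standard divisor 468254/27 ≈ 17342.741; standard quotas: Coastal 1.225, Lowland 1.986, North 1.054, East 1.504, Central 14.676, West 5.541, South 1.013.
Rounding down gives 1, 1, 1, 1, 14, 5, 1 = 24 seats, so the divisor must be adjusted.
With modified divisor 15960: modified quotas Coastal 1.331, Lowland 2.159, North 1.145, East 1.634, Central 15.948, West 6.021, South 1.101.
Rounding down: Coastal 1, Lowland 2, North 1, East 1, Central 15, West 6, South 1 (total 27).
East receives 1.

1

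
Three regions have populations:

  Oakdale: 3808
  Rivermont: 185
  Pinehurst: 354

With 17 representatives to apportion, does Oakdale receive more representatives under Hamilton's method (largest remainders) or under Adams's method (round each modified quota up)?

Hamilton

Hamilton: Oakdale 15, Rivermont 1, Pinehurst 1.
Adams: Oakdale 14, Rivermont 1, Pinehurst 2.
Oakdale gets 15 under Hamilton and 14 under Adams.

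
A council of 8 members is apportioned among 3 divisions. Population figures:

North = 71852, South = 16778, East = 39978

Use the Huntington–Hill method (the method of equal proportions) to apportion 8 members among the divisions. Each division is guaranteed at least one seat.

North 4, South 1, East 3

With divisor 16194: modified quotas North 4.437, South 1.036, East 2.469.
Geometric-mean thresholds: North √(4·5)=4.472, South √(1·2)=1.414, East √(2·3)=2.449.
Each quota rounded against its threshold gives North 4, South 1, East 3 (total 8).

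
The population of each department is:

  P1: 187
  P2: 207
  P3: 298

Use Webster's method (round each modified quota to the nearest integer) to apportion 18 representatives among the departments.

P1 5, P2 5, P3 8

Standard divisor 692/18 ≈ 38.444; standard quotas: P1 4.864, P2 5.384, P3 7.751.
Rounding to the nearest integer gives P1 5, P2 5, P3 8 — total 18, matching the house size, so no adjustment is needed.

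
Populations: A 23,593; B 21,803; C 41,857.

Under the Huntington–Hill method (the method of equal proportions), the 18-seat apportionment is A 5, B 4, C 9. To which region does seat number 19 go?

B

Priority for the next seat is population ÷ (√(s·(s+1))).
Priorities: A 4307.473, B 4875.299, C 4412.115.
Highest priority: B.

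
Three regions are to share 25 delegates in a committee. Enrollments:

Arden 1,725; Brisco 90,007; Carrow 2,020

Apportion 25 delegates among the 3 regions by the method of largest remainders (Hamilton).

Arden: 0, Brisco: 24, Carrow: 1

Standard divisor: 93752 ÷ 25 ≈ 3750.08.
Standard quotas: Arden 0.4600, Brisco 24.0014, Carrow 0.5387.
Lower quotas: Arden 0, Brisco 24, Carrow 0 (sum 24, leaving 1 seat).
Remainders in descending order: Carrow 0.5387, Arden 0.4600, Brisco 0.0014.
Largest remainder: Carrow receives the extra seat.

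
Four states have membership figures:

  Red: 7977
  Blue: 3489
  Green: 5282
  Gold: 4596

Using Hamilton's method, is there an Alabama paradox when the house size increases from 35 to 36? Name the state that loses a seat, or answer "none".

none

At 35 seats: Red 13, Blue 6, Green 9, Gold 7.
At 36 seats: Red 13, Blue 6, Green 9, Gold 8.
No state's allocation decreased.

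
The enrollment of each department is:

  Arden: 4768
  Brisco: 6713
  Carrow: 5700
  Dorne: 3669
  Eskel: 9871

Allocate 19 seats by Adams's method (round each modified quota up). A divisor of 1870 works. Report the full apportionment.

Arden=3, Brisco=4, Carrow=4, Dorne=2, Eskel=6

With modified divisor 1870: modified quotas Arden 2.550, Brisco 3.590, Carrow 3.048, Dorne 1.962, Eskel 5.279.
Rounding up: Arden 3, Brisco 4, Carrow 4, Dorne 2, Eskel 6 (total 19).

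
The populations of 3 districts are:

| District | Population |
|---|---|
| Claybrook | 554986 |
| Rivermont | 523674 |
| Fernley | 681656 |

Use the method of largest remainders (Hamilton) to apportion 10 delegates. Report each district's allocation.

Standard divisor: 1760316 ÷ 10 ≈ 176031.6.
Standard quotas: Claybrook 3.1528, Rivermont 2.9749, Fernley 3.8724.
Lower quotas: Claybrook 3, Rivermont 2, Fernley 3 (sum 8, leaving 2 seats).
Remainders in descending order: Rivermont 0.9749, Fernley 0.8724, Claybrook 0.1528.
The surplus seats go to Rivermont, Fernley.

Claybrook 3, Rivermont 3, Fernley 4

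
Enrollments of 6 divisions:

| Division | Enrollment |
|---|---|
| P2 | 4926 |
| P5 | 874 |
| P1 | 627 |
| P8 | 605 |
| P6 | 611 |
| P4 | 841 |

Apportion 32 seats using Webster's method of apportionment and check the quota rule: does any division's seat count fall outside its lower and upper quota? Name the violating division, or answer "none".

Standard quotas: P2 18.580, P5 3.297, P1 2.365, P8 2.282, P6 2.305, P4 3.172.
Webster allocation: P2 20, P5 3, P1 2, P8 2, P6 2, P4 3.
P2 has quota 18.580 (lower 18, upper 19) but receives 20 — outside the quota interval.

P2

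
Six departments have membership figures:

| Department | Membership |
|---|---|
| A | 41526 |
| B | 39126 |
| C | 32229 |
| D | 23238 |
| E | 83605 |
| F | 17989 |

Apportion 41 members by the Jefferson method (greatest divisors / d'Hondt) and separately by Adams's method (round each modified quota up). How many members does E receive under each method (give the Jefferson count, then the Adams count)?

Jefferson: A 7, B 7, C 5, D 4, E 15, F 3.
Adams: A 7, B 7, C 6, D 4, E 14, F 3.
E gets 15 under Jefferson and 14 under Adams.

15 and 14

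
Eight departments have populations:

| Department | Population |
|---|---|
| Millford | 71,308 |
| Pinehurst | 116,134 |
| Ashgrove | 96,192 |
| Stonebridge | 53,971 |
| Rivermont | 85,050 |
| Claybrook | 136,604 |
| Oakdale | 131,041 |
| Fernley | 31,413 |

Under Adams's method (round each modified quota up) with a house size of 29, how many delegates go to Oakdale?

Standard divisor 721713/29 ≈ 24886.655; standard quotas: Millford 2.865, Pinehurst 4.667, Ashgrove 3.865, Stonebridge 2.169, Rivermont 3.417, Claybrook 5.489, Oakdale 5.266, Fernley 1.262.
Rounding up gives 3, 5, 4, 3, 4, 6, 6, 2 = 33 seats, so the divisor must be adjusted.
With modified divisor 28700: modified quotas Millford 2.485, Pinehurst 4.046, Ashgrove 3.352, Stonebridge 1.881, Rivermont 2.963, Claybrook 4.760, Oakdale 4.566, Fernley 1.095.
Rounding up: Millford 3, Pinehurst 5, Ashgrove 4, Stonebridge 2, Rivermont 3, Claybrook 5, Oakdale 5, Fernley 2 (total 29).
Oakdale receives 5.

5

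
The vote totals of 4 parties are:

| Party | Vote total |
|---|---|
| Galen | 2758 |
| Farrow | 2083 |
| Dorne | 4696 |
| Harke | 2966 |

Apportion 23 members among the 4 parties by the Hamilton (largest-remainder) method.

Standard divisor: 12503 ÷ 23 ≈ 543.609.
Standard quotas: Galen 5.074, Farrow 3.832, Dorne 8.639, Harke 5.456.
Lower quotas: Galen 5, Farrow 3, Dorne 8, Harke 5 (sum 21, leaving 2 seats).
Remainders in descending order: Farrow 0.832, Dorne 0.639, Harke 0.456, Galen 0.074.
Largest remainders: Farrow, Dorne receive the extra seats.

Galen 5, Farrow 4, Dorne 9, Harke 5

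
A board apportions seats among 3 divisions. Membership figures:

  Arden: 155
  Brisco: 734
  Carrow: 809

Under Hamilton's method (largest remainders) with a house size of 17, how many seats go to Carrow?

The standard divisor is 1698/17 ≈ 99.882.
Standard quotas: Arden 1.552, Brisco 7.349, Carrow 8.100.
Lower quotas: Arden 1, Brisco 7, Carrow 8 (sum 16, leaving 1 seat).
Remainders in descending order: Arden 0.552, Brisco 0.349, Carrow 0.100.
Largest remainder: Arden receives the extra seat.
Carrow receives 8.

8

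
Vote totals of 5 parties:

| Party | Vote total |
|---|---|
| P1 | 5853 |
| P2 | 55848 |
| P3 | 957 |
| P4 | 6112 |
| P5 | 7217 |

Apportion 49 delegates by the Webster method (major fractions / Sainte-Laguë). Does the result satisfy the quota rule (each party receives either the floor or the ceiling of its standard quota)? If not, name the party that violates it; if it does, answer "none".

Standard quotas: P1 3.774, P2 36.013, P3 0.617, P4 3.941, P5 4.654.
Webster allocation: P1 4, P2 35, P3 1, P4 4, P5 5.
P2 has quota 36.013 (lower 36, upper 37) but receives 35 — outside the quota interval.

P2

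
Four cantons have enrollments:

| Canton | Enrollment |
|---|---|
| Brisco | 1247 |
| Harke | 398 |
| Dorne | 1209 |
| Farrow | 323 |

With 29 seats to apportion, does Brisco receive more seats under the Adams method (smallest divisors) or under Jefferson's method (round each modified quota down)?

Jefferson

Adams: Brisco 11, Harke 4, Dorne 11, Farrow 3.
Jefferson: Brisco 12, Harke 3, Dorne 11, Farrow 3.
Brisco gets 11 under Adams and 12 under Jefferson.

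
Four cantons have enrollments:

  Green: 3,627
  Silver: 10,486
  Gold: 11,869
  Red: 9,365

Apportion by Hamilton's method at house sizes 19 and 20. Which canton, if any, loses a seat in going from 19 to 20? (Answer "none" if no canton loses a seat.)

none

At 19 seats: Green 2, Silver 6, Gold 6, Red 5.
At 20 seats: Green 2, Silver 6, Gold 7, Red 5.
No canton's allocation decreased.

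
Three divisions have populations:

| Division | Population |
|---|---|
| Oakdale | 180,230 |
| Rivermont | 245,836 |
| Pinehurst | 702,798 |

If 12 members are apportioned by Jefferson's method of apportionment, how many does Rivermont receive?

Standard divisor 1128864/12 ≈ 94072; standard quotas: Oakdale 1.916, Rivermont 2.613, Pinehurst 7.471.
Rounding down gives 1, 2, 7 = 10 seats, so the divisor must be adjusted.
With modified divisor 84900: modified quotas Oakdale 2.123, Rivermont 2.896, Pinehurst 8.278.
Rounding down: Oakdale 2, Rivermont 2, Pinehurst 8 (total 12).
Rivermont receives 2.

2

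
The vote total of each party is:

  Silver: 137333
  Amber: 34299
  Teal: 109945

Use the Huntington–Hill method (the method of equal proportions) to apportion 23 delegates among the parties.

With divisor 12455: modified quotas Silver 11.026, Amber 2.754, Teal 8.827.
Geometric-mean thresholds: Silver √(11·12)=11.489, Amber √(2·3)=2.449, Teal √(8·9)=8.485.
Each quota rounded against its threshold gives Silver 11, Amber 3, Teal 9 (total 23).

Silver 11, Amber 3, Teal 9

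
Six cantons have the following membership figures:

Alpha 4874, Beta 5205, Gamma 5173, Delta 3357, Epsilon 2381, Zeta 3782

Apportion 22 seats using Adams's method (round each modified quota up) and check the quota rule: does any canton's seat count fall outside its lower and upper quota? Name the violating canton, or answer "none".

Standard quotas: Alpha 4.329, Beta 4.623, Gamma 4.594, Delta 2.981, Epsilon 2.115, Zeta 3.359.
Adams allocation: Alpha 4, Beta 5, Gamma 5, Delta 3, Epsilon 2, Zeta 3.
Every allocation lies between the lower and upper quota.

none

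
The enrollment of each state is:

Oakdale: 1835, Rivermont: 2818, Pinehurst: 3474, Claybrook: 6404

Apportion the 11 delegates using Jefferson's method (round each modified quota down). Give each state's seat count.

Oakdale=1; Rivermont=2; Pinehurst=3; Claybrook=5

Standard divisor 14531/11 ≈ 1321; standard quotas: Oakdale 1.389, Rivermont 2.133, Pinehurst 2.630, Claybrook 4.848.
Rounding down gives 1, 2, 2, 4 = 9 seats, so the divisor must be adjusted.
With modified divisor 1100: modified quotas Oakdale 1.668, Rivermont 2.562, Pinehurst 3.158, Claybrook 5.822.
Rounding down: Oakdale 1, Rivermont 2, Pinehurst 3, Claybrook 5 (total 11).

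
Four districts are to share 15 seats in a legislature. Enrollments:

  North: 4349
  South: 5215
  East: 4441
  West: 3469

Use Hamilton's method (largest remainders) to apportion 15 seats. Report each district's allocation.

Standard divisor: 17474 ÷ 15 ≈ 1164.933.
Standard quotas: North 3.7333, South 4.4767, East 3.8122, West 2.9779.
Lower quotas: North 3, South 4, East 3, West 2 (sum 12, leaving 3 seats).
Remainders in descending order: West 0.9779, East 0.8122, North 0.7333, South 0.4767.
The surplus seats go to West, East, North.

North 4; South 4; East 4; West 3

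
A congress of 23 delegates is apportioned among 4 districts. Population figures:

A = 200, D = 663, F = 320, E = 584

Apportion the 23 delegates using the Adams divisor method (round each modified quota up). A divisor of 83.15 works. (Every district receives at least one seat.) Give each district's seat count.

A: 3; D: 8; F: 4; E: 8

With modified divisor 83.15: modified quotas A 2.405, D 7.974, F 3.848, E 7.023.
Rounding up: A 3, D 8, F 4, E 8 (total 23).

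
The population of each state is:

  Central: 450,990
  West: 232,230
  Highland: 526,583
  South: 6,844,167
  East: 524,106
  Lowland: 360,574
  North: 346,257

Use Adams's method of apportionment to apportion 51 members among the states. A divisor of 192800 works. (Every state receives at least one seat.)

With modified divisor 192800: modified quotas Central 2.339, West 1.205, Highland 2.731, South 35.499, East 2.718, Lowland 1.870, North 1.796.
Rounding up: Central 3, West 2, Highland 3, South 36, East 3, Lowland 2, North 2 (total 51).

Central=3; West=2; Highland=3; South=36; East=3; Lowland=2; North=2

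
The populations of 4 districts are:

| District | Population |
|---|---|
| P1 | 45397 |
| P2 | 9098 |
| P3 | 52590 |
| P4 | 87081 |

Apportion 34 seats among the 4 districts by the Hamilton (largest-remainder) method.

P1=8, P2=2, P3=9, P4=15

Standard divisor: 194166 ÷ 34 ≈ 5710.765.
Standard quotas: P1 7.9494, P2 1.5931, P3 9.2089, P4 15.2486.
Lower quotas: P1 7, P2 1, P3 9, P4 15 (sum 32, leaving 2 seats).
Remainders in descending order: P1 0.9494, P2 0.5931, P4 0.2486, P3 0.2089.
The surplus seats go to P1, P2.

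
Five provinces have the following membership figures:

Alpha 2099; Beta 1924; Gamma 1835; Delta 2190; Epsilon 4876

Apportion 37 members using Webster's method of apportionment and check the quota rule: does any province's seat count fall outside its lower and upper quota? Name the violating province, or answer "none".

none

Standard quotas: Alpha 6.009, Beta 5.508, Gamma 5.253, Delta 6.270, Epsilon 13.959.
Webster allocation: Alpha 6, Beta 6, Gamma 5, Delta 6, Epsilon 14.
Every allocation lies between the lower and upper quota.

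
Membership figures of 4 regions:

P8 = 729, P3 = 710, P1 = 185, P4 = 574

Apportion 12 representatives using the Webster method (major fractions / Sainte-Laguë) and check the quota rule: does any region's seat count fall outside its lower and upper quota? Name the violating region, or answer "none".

none

Standard quotas: P8 3.980, P3 3.876, P1 1.010, P4 3.134.
Webster allocation: P8 4, P3 4, P1 1, P4 3.
Every allocation lies between the lower and upper quota.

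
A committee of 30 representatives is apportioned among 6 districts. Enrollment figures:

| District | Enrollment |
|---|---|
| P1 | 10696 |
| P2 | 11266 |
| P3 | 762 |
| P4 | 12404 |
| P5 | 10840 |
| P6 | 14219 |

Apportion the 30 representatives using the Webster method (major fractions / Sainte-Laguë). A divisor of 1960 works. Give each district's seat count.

P1 5, P2 6, P3 0, P4 6, P5 6, P6 7

With modified divisor 1960: modified quotas P1 5.457, P2 5.748, P3 0.389, P4 6.329, P5 5.531, P6 7.255.
Rounding to the nearest integer: P1 5, P2 6, P3 0, P4 6, P5 6, P6 7 (total 30).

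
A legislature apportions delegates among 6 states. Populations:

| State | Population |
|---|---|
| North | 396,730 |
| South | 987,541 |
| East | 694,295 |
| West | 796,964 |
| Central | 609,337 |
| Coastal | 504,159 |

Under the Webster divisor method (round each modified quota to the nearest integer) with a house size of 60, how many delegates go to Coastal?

Standard divisor 3989026/60 ≈ 66483.767; standard quotas: North 5.967, South 14.854, East 10.443, West 11.987, Central 9.165, Coastal 7.583.
Rounding to the nearest integer gives North 6, South 15, East 10, West 12, Central 9, Coastal 8 — total 60, matching the house size, so no adjustment is needed.
Coastal receives 8.

8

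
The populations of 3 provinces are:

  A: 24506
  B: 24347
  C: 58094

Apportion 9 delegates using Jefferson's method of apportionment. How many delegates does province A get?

Standard divisor 106947/9 ≈ 11883; standard quotas: A 2.062, B 2.049, C 4.889.
Rounding down gives 2, 2, 4 = 8 seats, so the divisor must be adjusted.
With modified divisor 10700: modified quotas A 2.290, B 2.275, C 5.429.
Rounding down: A 2, B 2, C 5 (total 9).
A receives 2.

2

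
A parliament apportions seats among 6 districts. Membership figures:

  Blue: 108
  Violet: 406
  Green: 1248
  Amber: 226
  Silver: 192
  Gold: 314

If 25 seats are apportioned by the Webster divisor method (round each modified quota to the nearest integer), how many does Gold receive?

3

Standard divisor 2494/25 ≈ 99.76; standard quotas: Blue 1.083, Violet 4.070, Green 12.510, Amber 2.265, Silver 1.925, Gold 3.148.
Rounding to the nearest integer gives Blue 1, Violet 4, Green 13, Amber 2, Silver 2, Gold 3 — total 25, matching the house size, so no adjustment is needed.
Gold receives 3.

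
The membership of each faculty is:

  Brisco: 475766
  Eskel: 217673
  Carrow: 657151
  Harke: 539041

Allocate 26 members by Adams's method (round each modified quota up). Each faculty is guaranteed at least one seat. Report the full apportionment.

Brisco 7; Eskel 3; Carrow 9; Harke 7

Standard divisor 1889631/26 ≈ 72678.115; standard quotas: Brisco 6.546, Eskel 2.995, Carrow 9.042, Harke 7.417.
Rounding up gives 7, 3, 10, 8 = 28 seats, so the divisor must be adjusted.
With modified divisor 78200: modified quotas Brisco 6.084, Eskel 2.784, Carrow 8.403, Harke 6.893.
Rounding up: Brisco 7, Eskel 3, Carrow 9, Harke 7 (total 26).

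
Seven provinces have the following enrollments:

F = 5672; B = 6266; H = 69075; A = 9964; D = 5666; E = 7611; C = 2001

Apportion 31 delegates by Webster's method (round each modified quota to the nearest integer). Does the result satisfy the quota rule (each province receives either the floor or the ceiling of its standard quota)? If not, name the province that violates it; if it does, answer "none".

H

Standard quotas: F 1.655, B 1.828, H 20.153, A 2.907, D 1.653, E 2.221, C 0.584.
Webster allocation: F 2, B 2, H 19, A 3, D 2, E 2, C 1.
H has quota 20.153 (lower 20, upper 21) but receives 19 — outside the quota interval.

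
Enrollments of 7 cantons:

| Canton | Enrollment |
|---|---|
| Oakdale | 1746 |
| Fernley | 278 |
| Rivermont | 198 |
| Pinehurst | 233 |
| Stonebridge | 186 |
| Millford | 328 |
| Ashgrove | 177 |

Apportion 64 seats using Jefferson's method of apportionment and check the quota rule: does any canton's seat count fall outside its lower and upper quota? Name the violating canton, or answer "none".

Standard quotas: Oakdale 35.519, Fernley 5.655, Rivermont 4.028, Pinehurst 4.740, Stonebridge 3.784, Millford 6.673, Ashgrove 3.601.
Jefferson allocation: Oakdale 37, Fernley 5, Rivermont 4, Pinehurst 5, Stonebridge 3, Millford 7, Ashgrove 3.
Oakdale has quota 35.519 (lower 35, upper 36) but receives 37 — outside the quota interval.

Oakdale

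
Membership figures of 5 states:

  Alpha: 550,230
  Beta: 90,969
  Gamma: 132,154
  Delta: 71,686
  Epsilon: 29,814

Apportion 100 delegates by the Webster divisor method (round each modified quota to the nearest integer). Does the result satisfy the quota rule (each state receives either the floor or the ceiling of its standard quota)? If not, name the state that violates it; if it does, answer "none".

Alpha

Standard quotas: Alpha 62.894, Beta 10.398, Gamma 15.106, Delta 8.194, Epsilon 3.408.
Webster allocation: Alpha 64, Beta 10, Gamma 15, Delta 8, Epsilon 3.
Alpha has quota 62.894 (lower 62, upper 63) but receives 64 — outside the quota interval.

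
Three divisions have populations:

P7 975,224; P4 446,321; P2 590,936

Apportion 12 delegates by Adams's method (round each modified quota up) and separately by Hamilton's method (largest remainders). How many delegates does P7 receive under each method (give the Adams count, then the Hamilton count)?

5 and 6

Adams: P7 5, P4 3, P2 4.
Hamilton: P7 6, P4 3, P2 3.
P7 gets 5 under Adams and 6 under Hamilton.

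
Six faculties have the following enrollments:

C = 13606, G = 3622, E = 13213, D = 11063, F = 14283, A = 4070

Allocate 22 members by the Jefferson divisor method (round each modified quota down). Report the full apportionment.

C 5, G 1, E 5, D 4, F 6, A 1

Standard divisor 59857/22 ≈ 2720.773; standard quotas: C 5.001, G 1.331, E 4.856, D 4.066, F 5.250, A 1.496.
Rounding down gives 5, 1, 4, 4, 5, 1 = 20 seats, so the divisor must be adjusted.
With modified divisor 2300: modified quotas C 5.916, G 1.575, E 5.745, D 4.810, F 6.210, A 1.770.
Rounding down: C 5, G 1, E 5, D 4, F 6, A 1 (total 22).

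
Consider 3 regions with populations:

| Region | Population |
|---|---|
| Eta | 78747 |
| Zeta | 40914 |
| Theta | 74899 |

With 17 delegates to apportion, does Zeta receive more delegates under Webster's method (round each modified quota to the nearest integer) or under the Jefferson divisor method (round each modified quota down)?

Webster: Eta 7, Zeta 4, Theta 6.
Jefferson: Eta 7, Zeta 3, Theta 7.
Zeta gets 4 under Webster and 3 under Jefferson.

Webster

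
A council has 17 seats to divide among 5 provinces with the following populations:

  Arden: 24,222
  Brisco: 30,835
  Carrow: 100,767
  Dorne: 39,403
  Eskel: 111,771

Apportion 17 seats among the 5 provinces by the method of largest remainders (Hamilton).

Standard divisor: 306998 ÷ 17 ≈ 18058.706.
Standard quotas: Arden 1.3413, Brisco 1.7075, Carrow 5.5800, Dorne 2.1819, Eskel 6.1893.
Lower quotas: Arden 1, Brisco 1, Carrow 5, Dorne 2, Eskel 6 (sum 15, leaving 2 seats).
Remainders in descending order: Brisco 0.7075, Carrow 0.5800, Arden 0.3413, Eskel 0.1893, Dorne 0.1819.
Largest remainders: Brisco, Carrow receive the extra seats.

Arden: 1, Brisco: 2, Carrow: 6, Dorne: 2, Eskel: 6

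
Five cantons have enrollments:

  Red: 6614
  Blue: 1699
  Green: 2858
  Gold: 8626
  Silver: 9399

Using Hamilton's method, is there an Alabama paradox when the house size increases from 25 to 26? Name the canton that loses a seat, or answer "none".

At 25 seats: Red 6, Blue 2, Green 2, Gold 7, Silver 8.
At 26 seats: Red 6, Blue 1, Green 3, Gold 8, Silver 8.
Blue drops from 2 to 1.

Blue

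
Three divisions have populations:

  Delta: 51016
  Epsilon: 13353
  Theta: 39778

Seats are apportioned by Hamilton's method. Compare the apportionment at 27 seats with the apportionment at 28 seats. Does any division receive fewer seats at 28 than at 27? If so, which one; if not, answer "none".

Epsilon

At 27 seats: Delta 13, Epsilon 4, Theta 10.
At 28 seats: Delta 14, Epsilon 3, Theta 11.
Epsilon drops from 4 to 3.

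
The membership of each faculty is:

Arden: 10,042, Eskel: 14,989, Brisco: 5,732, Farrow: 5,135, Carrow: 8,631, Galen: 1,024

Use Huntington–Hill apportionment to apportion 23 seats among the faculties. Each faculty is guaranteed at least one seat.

With divisor 2050: modified quotas Arden 4.899, Eskel 7.312, Brisco 2.796, Farrow 2.505, Carrow 4.210, Galen 0.500.
Geometric-mean thresholds: Arden √(4·5)=4.472, Eskel √(7·8)=7.483, Brisco √(2·3)=2.449, Farrow √(2·3)=2.449, Carrow √(4·5)=4.472, Galen (min 1).
Each quota rounded against its threshold gives Arden 5, Eskel 7, Brisco 3, Farrow 3, Carrow 4, Galen 1 (total 23).

Arden=5, Eskel=7, Brisco=3, Farrow=3, Carrow=4, Galen=1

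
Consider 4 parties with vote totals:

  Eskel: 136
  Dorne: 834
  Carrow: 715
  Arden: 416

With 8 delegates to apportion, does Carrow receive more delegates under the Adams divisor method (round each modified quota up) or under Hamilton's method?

Adams: Eskel 1, Dorne 3, Carrow 2, Arden 2.
Hamilton: Eskel 0, Dorne 3, Carrow 3, Arden 2.
Carrow gets 2 under Adams and 3 under Hamilton.

Hamilton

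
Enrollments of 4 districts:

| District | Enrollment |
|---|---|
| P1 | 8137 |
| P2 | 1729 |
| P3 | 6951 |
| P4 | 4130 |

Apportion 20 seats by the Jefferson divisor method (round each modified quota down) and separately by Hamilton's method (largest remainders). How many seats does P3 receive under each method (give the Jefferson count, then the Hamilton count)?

Jefferson: P1 8, P2 1, P3 7, P4 4.
Hamilton: P1 8, P2 2, P3 6, P4 4.
P3 gets 7 under Jefferson and 6 under Hamilton.

7 and 6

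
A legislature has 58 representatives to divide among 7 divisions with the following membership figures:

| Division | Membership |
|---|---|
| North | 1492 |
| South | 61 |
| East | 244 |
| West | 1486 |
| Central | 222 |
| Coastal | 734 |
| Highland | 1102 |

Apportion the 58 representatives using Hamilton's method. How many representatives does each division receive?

Total 5341; standard divisor 5341/58 ≈ 92.086.
Standard quotas: North 16.202, South 0.662, East 2.650, West 16.137, Central 2.411, Coastal 7.971, Highland 11.967.
Lower quotas: North 16, South 0, East 2, West 16, Central 2, Coastal 7, Highland 11 (sum 54, leaving 4 seats).
Remainders in descending order: Coastal 0.971, Highland 0.967, South 0.662, East 0.650, Central 0.411, North 0.202, West 0.137.
The surplus seats go to Coastal, Highland, South, East.

North 16, South 1, East 3, West 16, Central 2, Coastal 8, Highland 12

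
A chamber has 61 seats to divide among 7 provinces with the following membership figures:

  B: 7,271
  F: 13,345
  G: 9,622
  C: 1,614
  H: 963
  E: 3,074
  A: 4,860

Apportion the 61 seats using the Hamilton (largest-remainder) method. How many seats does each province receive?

Standard divisor: 40749 ÷ 61 ≈ 668.016.
Standard quotas: B 10.8845, F 19.9771, G 14.4038, C 2.4161, H 1.4416, E 4.6017, A 7.2753.
Lower quotas: B 10, F 19, G 14, C 2, H 1, E 4, A 7 (sum 57, leaving 4 seats).
Remainders in descending order: F 0.9771, B 0.8845, E 0.6017, H 0.4416, C 0.4161, G 0.4038, A 0.2753.
Largest remainders: F, B, E, H receive the extra seats.

B=11, F=20, G=14, C=2, H=2, E=5, A=7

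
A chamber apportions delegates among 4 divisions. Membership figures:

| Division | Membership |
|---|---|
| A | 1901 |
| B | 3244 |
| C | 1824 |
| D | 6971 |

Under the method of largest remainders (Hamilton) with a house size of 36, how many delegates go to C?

The standard divisor is 13940/36 ≈ 387.222.
Standard quotas: A 4.9093, B 8.3776, C 4.7105, D 18.0026.
Lower quotas: A 4, B 8, C 4, D 18 (sum 34, leaving 2 seats).
Remainders in descending order: A 0.9093, C 0.7105, B 0.3776, D 0.0026.
Largest remainders: A, C receive the extra seats.
C receives 5.

5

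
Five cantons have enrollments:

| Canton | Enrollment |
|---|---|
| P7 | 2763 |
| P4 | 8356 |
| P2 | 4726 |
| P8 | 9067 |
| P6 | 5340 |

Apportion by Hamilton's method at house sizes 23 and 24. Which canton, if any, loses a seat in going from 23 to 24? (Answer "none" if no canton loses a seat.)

none

At 23 seats: P7 2, P4 6, P2 4, P8 7, P6 4.
At 24 seats: P7 2, P4 7, P2 4, P8 7, P6 4.
No canton's allocation decreased.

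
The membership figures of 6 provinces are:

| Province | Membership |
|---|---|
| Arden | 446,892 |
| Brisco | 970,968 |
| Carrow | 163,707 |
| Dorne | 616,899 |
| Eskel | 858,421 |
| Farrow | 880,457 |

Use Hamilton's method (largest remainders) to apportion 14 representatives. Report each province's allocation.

Arden: 2, Brisco: 3, Carrow: 1, Dorne: 2, Eskel: 3, Farrow: 3

The standard divisor is 3937344/14 ≈ 281238.857.
Standard quotas: Arden 1.5890, Brisco 3.4525, Carrow 0.5821, Dorne 2.1935, Eskel 3.0523, Farrow 3.1306.
Lower quotas: Arden 1, Brisco 3, Carrow 0, Dorne 2, Eskel 3, Farrow 3 (sum 12, leaving 2 seats).
Remainders in descending order: Arden 0.5890, Carrow 0.5821, Brisco 0.4525, Dorne 0.1935, Farrow 0.1306, Eskel 0.0523.
Largest remainders: Arden, Carrow receive the extra seats.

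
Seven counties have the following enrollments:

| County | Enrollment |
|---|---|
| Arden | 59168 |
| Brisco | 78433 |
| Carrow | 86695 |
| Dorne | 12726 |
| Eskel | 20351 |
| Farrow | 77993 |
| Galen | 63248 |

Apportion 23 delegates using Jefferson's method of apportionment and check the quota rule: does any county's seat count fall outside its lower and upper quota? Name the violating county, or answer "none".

none

Standard quotas: Arden 3.414, Brisco 4.526, Carrow 5.002, Dorne 0.734, Eskel 1.174, Farrow 4.500, Galen 3.649.
Jefferson allocation: Arden 3, Brisco 5, Carrow 5, Dorne 0, Eskel 1, Farrow 5, Galen 4.
Every allocation lies between the lower and upper quota.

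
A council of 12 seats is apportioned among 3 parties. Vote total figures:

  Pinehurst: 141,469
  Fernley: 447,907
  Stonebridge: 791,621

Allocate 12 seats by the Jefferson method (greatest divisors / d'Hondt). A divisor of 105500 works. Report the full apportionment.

Pinehurst=1, Fernley=4, Stonebridge=7

With modified divisor 105500: modified quotas Pinehurst 1.341, Fernley 4.246, Stonebridge 7.504.
Rounding down: Pinehurst 1, Fernley 4, Stonebridge 7 (total 12).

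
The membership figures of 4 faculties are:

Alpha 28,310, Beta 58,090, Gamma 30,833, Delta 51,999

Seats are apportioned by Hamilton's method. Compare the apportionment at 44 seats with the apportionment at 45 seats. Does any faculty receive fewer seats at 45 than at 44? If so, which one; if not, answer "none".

At 44 seats: Alpha 7, Beta 15, Gamma 8, Delta 14.
At 45 seats: Alpha 8, Beta 15, Gamma 8, Delta 14.
No faculty's allocation decreased.

none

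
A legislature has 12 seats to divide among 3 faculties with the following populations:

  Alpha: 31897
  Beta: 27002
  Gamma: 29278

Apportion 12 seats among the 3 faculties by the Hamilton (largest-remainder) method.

The standard divisor is 88177/12 ≈ 7348.083.
Standard quotas: Alpha 4.3409, Beta 3.6747, Gamma 3.9844.
Lower quotas: Alpha 4, Beta 3, Gamma 3 (sum 10, leaving 2 seats).
Remainders in descending order: Gamma 0.9844, Beta 0.6747, Alpha 0.3409.
Largest remainders: Gamma, Beta receive the extra seats.

Alpha 4; Beta 4; Gamma 4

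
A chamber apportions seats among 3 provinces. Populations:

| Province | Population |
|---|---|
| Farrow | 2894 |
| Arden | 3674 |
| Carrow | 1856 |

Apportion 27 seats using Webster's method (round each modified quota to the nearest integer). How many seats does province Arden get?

12

Standard divisor 8424/27 ≈ 312; standard quotas: Farrow 9.276, Arden 11.776, Carrow 5.949.
Rounding to the nearest integer gives Farrow 9, Arden 12, Carrow 6 — total 27, matching the house size, so no adjustment is needed.
Arden receives 12.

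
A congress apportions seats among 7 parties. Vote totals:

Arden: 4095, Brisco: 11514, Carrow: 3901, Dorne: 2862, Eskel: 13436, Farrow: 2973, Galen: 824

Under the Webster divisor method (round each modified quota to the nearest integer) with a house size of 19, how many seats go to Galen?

0

Standard divisor 39605/19 ≈ 2084.474; standard quotas: Arden 1.965, Brisco 5.524, Carrow 1.871, Dorne 1.373, Eskel 6.446, Farrow 1.426, Galen 0.395.
Rounding to the nearest integer gives 2, 6, 2, 1, 6, 1, 0 = 18 seats, so the divisor must be adjusted.
With modified divisor 2020: modified quotas Arden 2.027, Brisco 5.700, Carrow 1.931, Dorne 1.417, Eskel 6.651, Farrow 1.472, Galen 0.408.
Rounding to the nearest integer: Arden 2, Brisco 6, Carrow 2, Dorne 1, Eskel 7, Farrow 1, Galen 0 (total 19).
Galen receives 0.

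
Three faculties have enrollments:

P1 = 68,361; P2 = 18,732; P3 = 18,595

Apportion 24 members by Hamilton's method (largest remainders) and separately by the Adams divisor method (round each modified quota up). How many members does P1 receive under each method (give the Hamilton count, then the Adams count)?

Hamilton: P1 16, P2 4, P3 4.
Adams: P1 15, P2 5, P3 4.
P1 gets 16 under Hamilton and 15 under Adams.

16 and 15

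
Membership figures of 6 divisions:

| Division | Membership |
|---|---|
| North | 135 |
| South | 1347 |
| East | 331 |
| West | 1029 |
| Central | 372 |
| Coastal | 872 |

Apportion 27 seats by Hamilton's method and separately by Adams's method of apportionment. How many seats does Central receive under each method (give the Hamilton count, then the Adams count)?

Hamilton: North 1, South 9, East 2, West 7, Central 2, Coastal 6.
Adams: North 1, South 8, East 2, West 7, Central 3, Coastal 6.
Central gets 2 under Hamilton and 3 under Adams.

2 and 3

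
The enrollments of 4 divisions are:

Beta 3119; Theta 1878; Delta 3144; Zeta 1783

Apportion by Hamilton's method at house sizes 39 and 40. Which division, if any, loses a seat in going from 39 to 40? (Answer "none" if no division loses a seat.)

At 39 seats: Beta 12, Theta 8, Delta 12, Zeta 7.
At 40 seats: Beta 13, Theta 7, Delta 13, Zeta 7.
Theta drops from 8 to 7.

Theta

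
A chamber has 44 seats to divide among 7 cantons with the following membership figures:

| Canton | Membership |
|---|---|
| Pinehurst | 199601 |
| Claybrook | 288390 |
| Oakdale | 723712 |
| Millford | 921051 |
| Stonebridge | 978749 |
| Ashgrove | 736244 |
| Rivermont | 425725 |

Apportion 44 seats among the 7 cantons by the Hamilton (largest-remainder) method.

The standard divisor is 4273472/44 ≈ 97124.364.
Standard quotas: Pinehurst 2.0551, Claybrook 2.9693, Oakdale 7.4514, Millford 9.4832, Stonebridge 10.0773, Ashgrove 7.5804, Rivermont 4.3833.
Lower quotas: Pinehurst 2, Claybrook 2, Oakdale 7, Millford 9, Stonebridge 10, Ashgrove 7, Rivermont 4 (sum 41, leaving 3 seats).
Remainders in descending order: Claybrook 0.9693, Ashgrove 0.5804, Millford 0.4832, Oakdale 0.4514, Rivermont 0.3833, Stonebridge 0.0773, Pinehurst 0.0551.
Largest remainders: Claybrook, Ashgrove, Millford receive the extra seats.

Pinehurst: 2, Claybrook: 3, Oakdale: 7, Millford: 10, Stonebridge: 10, Ashgrove: 8, Rivermont: 4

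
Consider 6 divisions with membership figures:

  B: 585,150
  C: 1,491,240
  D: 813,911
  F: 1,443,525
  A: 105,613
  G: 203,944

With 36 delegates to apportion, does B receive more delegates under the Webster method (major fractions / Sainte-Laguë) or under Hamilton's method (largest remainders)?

Webster

Webster: B 5, C 11, D 6, F 11, A 1, G 2.
Hamilton: B 4, C 12, D 6, F 11, A 1, G 2.
B gets 5 under Webster and 4 under Hamilton.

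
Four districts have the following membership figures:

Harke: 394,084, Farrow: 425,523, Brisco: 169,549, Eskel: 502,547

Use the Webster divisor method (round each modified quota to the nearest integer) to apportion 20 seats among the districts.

Harke 5, Farrow 6, Brisco 2, Eskel 7

Standard divisor 1491703/20 ≈ 74585.15; standard quotas: Harke 5.284, Farrow 5.705, Brisco 2.273, Eskel 6.738.
Rounding to the nearest integer gives Harke 5, Farrow 6, Brisco 2, Eskel 7 — total 20, matching the house size, so no adjustment is needed.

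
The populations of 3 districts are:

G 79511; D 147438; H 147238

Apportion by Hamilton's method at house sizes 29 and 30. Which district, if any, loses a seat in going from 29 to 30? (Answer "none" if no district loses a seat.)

At 29 seats: G 6, D 12, H 11.
At 30 seats: G 6, D 12, H 12.
No district's allocation decreased.

none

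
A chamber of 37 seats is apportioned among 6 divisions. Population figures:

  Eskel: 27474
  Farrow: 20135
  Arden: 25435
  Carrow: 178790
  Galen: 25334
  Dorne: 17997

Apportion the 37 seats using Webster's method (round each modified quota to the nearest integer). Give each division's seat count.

Standard divisor 295165/37 ≈ 7977.432; standard quotas: Eskel 3.444, Farrow 2.524, Arden 3.188, Carrow 22.412, Galen 3.176, Dorne 2.256.
Rounding to the nearest integer gives 3, 3, 3, 22, 3, 2 = 36 seats, so the divisor must be adjusted.
With modified divisor 7900: modified quotas Eskel 3.478, Farrow 2.549, Arden 3.220, Carrow 22.632, Galen 3.207, Dorne 2.278.
Rounding to the nearest integer: Eskel 3, Farrow 3, Arden 3, Carrow 23, Galen 3, Dorne 2 (total 37).

Eskel: 3, Farrow: 3, Arden: 3, Carrow: 23, Galen: 3, Dorne: 2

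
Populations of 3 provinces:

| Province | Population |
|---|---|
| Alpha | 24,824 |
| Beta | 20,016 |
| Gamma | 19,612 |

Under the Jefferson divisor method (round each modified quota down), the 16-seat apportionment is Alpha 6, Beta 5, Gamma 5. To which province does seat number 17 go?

Priority for the next seat is population ÷ (current seats + 1).
Priorities: Alpha 3546.286, Beta 3336.000, Gamma 3268.667.
Highest priority: Alpha.

Alpha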